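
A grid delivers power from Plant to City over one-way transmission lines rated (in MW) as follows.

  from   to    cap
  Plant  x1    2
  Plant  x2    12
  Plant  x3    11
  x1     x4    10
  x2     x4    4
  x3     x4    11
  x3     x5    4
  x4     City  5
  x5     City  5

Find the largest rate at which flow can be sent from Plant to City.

Augment Plant→x1→x4→City: bottleneck 2, flow now 2.
Augment Plant→x2→x4→City: bottleneck 3, flow now 5.
Augment Plant→x3→x5→City: bottleneck 4, flow now 9.
No augmenting path remains; maximum flow = 9.
In the residual graph, reachable from Plant: {Plant, x1, x2, x3, x4}.
Min-cut edges: x3→x5 (4), x4→City (5); capacity 4 + 5 = 9.
This cut is saturated, so no flow can exceed 9.

9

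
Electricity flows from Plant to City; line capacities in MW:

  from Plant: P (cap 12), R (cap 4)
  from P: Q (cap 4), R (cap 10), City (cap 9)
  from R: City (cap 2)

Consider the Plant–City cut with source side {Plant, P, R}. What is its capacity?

Edges leaving {Plant, P, R}: P→Q (4), P→City (9), R→City (2).
Cut capacity = 4 + 9 + 2 = 15.

15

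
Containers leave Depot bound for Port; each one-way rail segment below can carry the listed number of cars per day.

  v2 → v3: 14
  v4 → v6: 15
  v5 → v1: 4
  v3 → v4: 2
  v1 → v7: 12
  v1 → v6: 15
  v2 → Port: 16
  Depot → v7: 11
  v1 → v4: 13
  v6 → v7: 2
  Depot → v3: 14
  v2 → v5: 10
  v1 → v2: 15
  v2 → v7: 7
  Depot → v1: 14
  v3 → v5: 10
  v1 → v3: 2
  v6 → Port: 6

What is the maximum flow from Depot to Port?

Augment Depot→v1→v2→Port: bottleneck 14, flow now 14.
Augment Depot→v3→v4→v6→Port: bottleneck 2, flow now 16.
Augment Depot→v3→v5→v1→v2→Port: bottleneck 1, flow now 17.
Augment Depot→v3→v5→v1→v6→Port: bottleneck 3, flow now 20.
No augmenting path remains; maximum flow = 20.
In the residual graph, reachable from Depot: {Depot, v3, v5, v7}.
Min-cut edges: Depot→v1 (14), v3→v4 (2), v5→v1 (4); capacity 14 + 2 + 4 = 20.
This cut is saturated, so no flow can exceed 20.

20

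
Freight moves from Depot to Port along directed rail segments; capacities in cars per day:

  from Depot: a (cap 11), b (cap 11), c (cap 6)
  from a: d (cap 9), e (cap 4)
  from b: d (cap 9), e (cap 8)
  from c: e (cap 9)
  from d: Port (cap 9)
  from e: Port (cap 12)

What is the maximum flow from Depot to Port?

Augment Depot→a→d→Port: bottleneck 9, flow now 9.
Augment Depot→a→e→Port: bottleneck 2, flow now 11.
Augment Depot→b→e→Port: bottleneck 8, flow now 19.
Augment Depot→c→e→Port: bottleneck 2, flow now 21.
No augmenting path remains; maximum flow = 21.
In the residual graph, reachable from Depot: {Depot, a, b, c, d, e}.
Min-cut edges: d→Port (9), e→Port (12); capacity 9 + 12 = 21.
This cut is saturated, so no flow can exceed 21.

21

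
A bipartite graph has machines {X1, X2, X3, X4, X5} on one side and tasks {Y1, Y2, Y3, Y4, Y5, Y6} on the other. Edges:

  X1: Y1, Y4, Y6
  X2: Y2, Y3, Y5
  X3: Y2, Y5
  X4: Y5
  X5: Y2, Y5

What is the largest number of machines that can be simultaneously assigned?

Unit-capacity flow: source→left, listed edges, right→sink; max matching = max flow.
Augmenting path X1→Y1 (+1); matched 1.
Augmenting path X2→Y2 (+1); matched 2.
Augmenting path X3→Y5 (+1); matched 3.
Augmenting path X5→Y2→X2→Y3 (+1); matched 4.
No augmenting path remains; maximum matching = 4.
König certificate: {X1, X2, Y2, Y5} is a vertex cover of size 4 (every listed pair touches it), so no matching can be larger.

4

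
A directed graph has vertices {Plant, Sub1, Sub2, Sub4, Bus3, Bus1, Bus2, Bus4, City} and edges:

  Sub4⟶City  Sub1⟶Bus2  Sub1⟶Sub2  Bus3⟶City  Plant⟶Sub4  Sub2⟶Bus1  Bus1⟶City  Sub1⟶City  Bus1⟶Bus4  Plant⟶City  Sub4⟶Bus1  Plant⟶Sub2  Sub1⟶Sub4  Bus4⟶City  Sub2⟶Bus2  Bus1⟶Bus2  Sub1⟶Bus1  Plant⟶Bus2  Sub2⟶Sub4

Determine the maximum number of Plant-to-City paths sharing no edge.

Assign every edge capacity 1; by Menger, the answer equals the max flow.
Path Plant→City (+1); total 1.
Path Plant→Sub4→City (+1); total 2.
Path Plant→Sub2→Bus1→City (+1); total 3.
No residual Plant→City path; max flow = 3.
Certifying cut of size 3: {Plant→City, Plant→Sub2, Plant→Sub4}.

3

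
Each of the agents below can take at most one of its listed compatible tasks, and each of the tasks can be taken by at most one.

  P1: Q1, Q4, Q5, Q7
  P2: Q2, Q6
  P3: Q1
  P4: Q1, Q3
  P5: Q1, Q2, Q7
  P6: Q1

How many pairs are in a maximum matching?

5

Unit-capacity flow: source→left, listed edges, right→sink; max matching = max flow.
Augmenting path P1→Q1 (+1); matched 1.
Augmenting path P2→Q2 (+1); matched 2.
Augmenting path P4→Q3 (+1); matched 3.
Augmenting path P5→Q7 (+1); matched 4.
Augmenting path P3→Q1→P1→Q4 (+1); matched 5.
No augmenting path remains; maximum matching = 5.
König certificate: {P1, P2, P4, P5, Q1} is a vertex cover of size 5 (every listed pair touches it), so no matching can be larger.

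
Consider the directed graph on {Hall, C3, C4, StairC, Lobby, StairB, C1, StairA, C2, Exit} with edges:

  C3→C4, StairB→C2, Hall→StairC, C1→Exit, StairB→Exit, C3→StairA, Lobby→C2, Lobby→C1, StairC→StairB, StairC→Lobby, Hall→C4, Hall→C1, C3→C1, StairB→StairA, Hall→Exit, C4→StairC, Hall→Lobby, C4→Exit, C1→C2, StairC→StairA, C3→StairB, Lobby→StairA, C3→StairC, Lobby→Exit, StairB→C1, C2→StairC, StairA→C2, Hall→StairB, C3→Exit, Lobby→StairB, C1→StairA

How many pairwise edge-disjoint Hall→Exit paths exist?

5

Assign every edge capacity 1; by Menger, the answer equals the max flow.
Path Hall→Exit (+1); total 1.
Path Hall→C4→Exit (+1); total 2.
Path Hall→Lobby→Exit (+1); total 3.
Path Hall→StairB→Exit (+1); total 4.
Path Hall→C1→Exit (+1); total 5.
No residual Hall→Exit path; max flow = 5.
Certifying cut of size 5: {C1→Exit, Hall→C4, Hall→Exit, Lobby→Exit, StairB→Exit}.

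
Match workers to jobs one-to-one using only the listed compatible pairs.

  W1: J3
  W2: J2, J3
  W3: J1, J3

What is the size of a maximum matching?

Unit-capacity flow: source→left, listed edges, right→sink; max matching = max flow.
Augmenting path W1→J3 (+1); matched 1.
Augmenting path W2→J2 (+1); matched 2.
Augmenting path W3→J1 (+1); matched 3.
No augmenting path remains; maximum matching = 3.
König certificate: {W1, W2, W3} is a vertex cover of size 3 (every listed pair touches it), so no matching can be larger.

3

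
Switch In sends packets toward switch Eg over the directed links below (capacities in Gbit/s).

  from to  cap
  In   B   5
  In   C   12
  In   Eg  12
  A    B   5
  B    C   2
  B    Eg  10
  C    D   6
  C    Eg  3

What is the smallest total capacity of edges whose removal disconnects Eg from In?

20

Augment In→Eg: bottleneck 12, flow now 12.
Augment In→B→Eg: bottleneck 5, flow now 17.
Augment In→C→Eg: bottleneck 3, flow now 20.
No augmenting path remains; maximum flow = 20.
By max-flow min-cut, the minimum cut capacity equals the max flow.
In the residual graph, reachable from In: {In, C, D}.
Min-cut edges: In→B (5), In→Eg (12), C→Eg (3); capacity 5 + 12 + 3 = 20.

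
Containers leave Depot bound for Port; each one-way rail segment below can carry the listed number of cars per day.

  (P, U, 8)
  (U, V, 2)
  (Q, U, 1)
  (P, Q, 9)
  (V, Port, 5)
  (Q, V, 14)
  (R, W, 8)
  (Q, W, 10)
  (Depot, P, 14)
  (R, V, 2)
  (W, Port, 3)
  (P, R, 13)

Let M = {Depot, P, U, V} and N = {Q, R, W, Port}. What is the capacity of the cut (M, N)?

Edges leaving {Depot, P, U, V}: P→Q (9), P→R (13), V→Port (5).
Cut capacity = 9 + 13 + 5 = 27.

27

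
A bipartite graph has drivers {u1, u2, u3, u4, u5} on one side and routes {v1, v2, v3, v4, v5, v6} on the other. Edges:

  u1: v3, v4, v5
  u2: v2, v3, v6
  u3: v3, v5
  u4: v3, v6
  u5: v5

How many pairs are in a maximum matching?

5

Unit-capacity flow: source→left, listed edges, right→sink; max matching = max flow.
Augmenting path u1→v3 (+1); matched 1.
Augmenting path u2→v2 (+1); matched 2.
Augmenting path u3→v5 (+1); matched 3.
Augmenting path u4→v6 (+1); matched 4.
Augmenting path u5→v5→u3→v3→u1→v4 (+1); matched 5.
No augmenting path remains; maximum matching = 5.
König certificate: {u1, u2, u3, u4, u5} is a vertex cover of size 5 (every listed pair touches it), so no matching can be larger.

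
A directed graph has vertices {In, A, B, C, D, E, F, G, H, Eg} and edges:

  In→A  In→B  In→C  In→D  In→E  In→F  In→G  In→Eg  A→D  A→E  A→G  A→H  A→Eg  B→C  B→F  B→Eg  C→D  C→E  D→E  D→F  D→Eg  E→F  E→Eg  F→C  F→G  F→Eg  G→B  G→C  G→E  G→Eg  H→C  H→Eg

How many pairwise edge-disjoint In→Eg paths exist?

Assign every edge capacity 1; by Menger, the answer equals the max flow.
Path In→Eg (+1); total 1.
Path In→A→Eg (+1); total 2.
Path In→B→Eg (+1); total 3.
Path In→D→Eg (+1); total 4.
Path In→E→Eg (+1); total 5.
Path In→F→Eg (+1); total 6.
Path In→G→Eg (+1); total 7.
No residual In→Eg path; max flow = 7.
Certifying cut of size 7: {B→Eg, D→Eg, E→Eg, F→Eg, G→Eg, In→A, In→Eg}.

7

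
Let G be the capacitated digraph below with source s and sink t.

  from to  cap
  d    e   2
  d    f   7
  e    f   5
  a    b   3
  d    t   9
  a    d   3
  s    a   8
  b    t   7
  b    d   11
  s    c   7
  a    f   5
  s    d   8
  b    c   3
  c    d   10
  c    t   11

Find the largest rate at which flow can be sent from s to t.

Augment s→c→t: bottleneck 7, flow now 7.
Augment s→d→t: bottleneck 8, flow now 15.
Augment s→a→b→t: bottleneck 3, flow now 18.
Augment s→a→d→t: bottleneck 1, flow now 19.
No augmenting path remains; maximum flow = 19.
In the residual graph, reachable from s: {s, a, d, e, f}.
Min-cut edges: s→c (7), a→b (3), d→t (9); capacity 7 + 3 + 9 = 19.
This cut is saturated, so no flow can exceed 19.

19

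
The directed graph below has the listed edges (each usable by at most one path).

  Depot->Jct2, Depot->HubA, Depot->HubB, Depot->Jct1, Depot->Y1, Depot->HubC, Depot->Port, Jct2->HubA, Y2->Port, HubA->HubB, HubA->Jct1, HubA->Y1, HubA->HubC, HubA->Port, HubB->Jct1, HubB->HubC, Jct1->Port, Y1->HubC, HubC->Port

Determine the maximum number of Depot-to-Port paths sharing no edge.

4

Assign every edge capacity 1; by Menger, the answer equals the max flow.
Path Depot→Port (+1); total 1.
Path Depot→HubA→Port (+1); total 2.
Path Depot→Jct1→Port (+1); total 3.
Path Depot→HubC→Port (+1); total 4.
No residual Depot→Port path; max flow = 4.
Certifying cut of size 4: {Depot→Port, HubA→Port, HubC→Port, Jct1→Port}.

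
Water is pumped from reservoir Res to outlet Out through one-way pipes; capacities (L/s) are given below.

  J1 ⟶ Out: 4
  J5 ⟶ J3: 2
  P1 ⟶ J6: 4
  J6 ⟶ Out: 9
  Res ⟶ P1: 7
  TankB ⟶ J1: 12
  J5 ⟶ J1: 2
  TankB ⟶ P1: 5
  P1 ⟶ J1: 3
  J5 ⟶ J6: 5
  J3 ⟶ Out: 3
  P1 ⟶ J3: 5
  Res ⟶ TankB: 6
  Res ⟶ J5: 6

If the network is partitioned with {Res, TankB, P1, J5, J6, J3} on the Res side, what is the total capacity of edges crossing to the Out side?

29

Edges leaving {Res, TankB, P1, J5, J6, J3}: TankB→J1 (12), P1→J1 (3), J5→J1 (2), J6→Out (9), J3→Out (3).
Cut capacity = 12 + 3 + 2 + 9 + 3 = 29.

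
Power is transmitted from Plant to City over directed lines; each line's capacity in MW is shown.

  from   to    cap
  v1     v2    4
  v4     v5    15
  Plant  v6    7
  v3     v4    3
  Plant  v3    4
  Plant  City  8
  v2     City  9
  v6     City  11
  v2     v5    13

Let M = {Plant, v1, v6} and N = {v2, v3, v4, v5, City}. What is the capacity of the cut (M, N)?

27

Edges leaving {Plant, v1, v6}: Plant→v3 (4), Plant→City (8), v1→v2 (4), v6→City (11).
Cut capacity = 4 + 8 + 4 + 11 = 27.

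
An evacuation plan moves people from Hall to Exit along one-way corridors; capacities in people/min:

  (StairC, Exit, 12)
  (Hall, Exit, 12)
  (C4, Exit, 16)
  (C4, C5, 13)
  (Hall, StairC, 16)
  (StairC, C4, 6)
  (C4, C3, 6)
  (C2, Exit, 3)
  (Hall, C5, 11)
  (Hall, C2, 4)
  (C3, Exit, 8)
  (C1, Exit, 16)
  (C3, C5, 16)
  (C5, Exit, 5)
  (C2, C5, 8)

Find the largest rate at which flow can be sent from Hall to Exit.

36

Augment Hall→Exit: bottleneck 12, flow now 12.
Augment Hall→C2→Exit: bottleneck 3, flow now 15.
Augment Hall→StairC→Exit: bottleneck 12, flow now 27.
Augment Hall→C5→Exit: bottleneck 5, flow now 32.
Augment Hall→StairC→C4→Exit: bottleneck 4, flow now 36.
No augmenting path remains; maximum flow = 36.
In the residual graph, reachable from Hall: {Hall, C2, C5}.
Min-cut edges: Hall→StairC (16), Hall→Exit (12), C2→Exit (3), C5→Exit (5); capacity 16 + 12 + 3 + 5 = 36.
This cut is saturated, so no flow can exceed 36.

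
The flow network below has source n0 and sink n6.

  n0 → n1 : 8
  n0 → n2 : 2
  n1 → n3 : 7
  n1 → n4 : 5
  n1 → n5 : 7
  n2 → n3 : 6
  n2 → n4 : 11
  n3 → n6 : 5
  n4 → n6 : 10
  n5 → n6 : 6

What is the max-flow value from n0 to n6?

Augment n0→n1→n3→n6: bottleneck 5, flow now 5.
Augment n0→n1→n4→n6: bottleneck 3, flow now 8.
Augment n0→n2→n4→n6: bottleneck 2, flow now 10.
No augmenting path remains; maximum flow = 10.
In the residual graph, reachable from n0: {n0}.
Min-cut edges: n0→n1 (8), n0→n2 (2); capacity 8 + 2 = 10.
This cut is saturated, so no flow can exceed 10.

10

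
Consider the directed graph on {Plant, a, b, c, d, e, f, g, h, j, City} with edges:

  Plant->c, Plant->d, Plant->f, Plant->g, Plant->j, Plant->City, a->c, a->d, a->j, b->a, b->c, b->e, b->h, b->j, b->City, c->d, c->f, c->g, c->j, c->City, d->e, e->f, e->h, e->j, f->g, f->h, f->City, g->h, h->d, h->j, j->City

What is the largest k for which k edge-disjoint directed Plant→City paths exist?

4

Assign every edge capacity 1; by Menger, the answer equals the max flow.
Path Plant→City (+1); total 1.
Path Plant→c→City (+1); total 2.
Path Plant→f→City (+1); total 3.
Path Plant→j→City (+1); total 4.
No residual Plant→City path; max flow = 4.
Certifying cut of size 4: {Plant→City, Plant→c, f→City, j→City}.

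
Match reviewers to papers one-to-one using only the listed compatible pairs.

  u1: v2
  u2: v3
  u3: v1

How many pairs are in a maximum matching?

Unit-capacity flow: source→left, listed edges, right→sink; max matching = max flow.
Augmenting path u1→v2 (+1); matched 1.
Augmenting path u2→v3 (+1); matched 2.
Augmenting path u3→v1 (+1); matched 3.
No augmenting path remains; maximum matching = 3.
König certificate: {u1, u2, u3} is a vertex cover of size 3 (every listed pair touches it), so no matching can be larger.

3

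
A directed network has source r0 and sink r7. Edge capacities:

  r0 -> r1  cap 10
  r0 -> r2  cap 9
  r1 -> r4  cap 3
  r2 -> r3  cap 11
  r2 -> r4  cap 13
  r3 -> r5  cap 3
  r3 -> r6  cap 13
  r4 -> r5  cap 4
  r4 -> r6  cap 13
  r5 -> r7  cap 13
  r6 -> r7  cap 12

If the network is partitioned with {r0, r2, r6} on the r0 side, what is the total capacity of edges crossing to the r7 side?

46

Edges leaving {r0, r2, r6}: r0→r1 (10), r2→r3 (11), r2→r4 (13), r6→r7 (12).
Cut capacity = 10 + 11 + 13 + 12 = 46.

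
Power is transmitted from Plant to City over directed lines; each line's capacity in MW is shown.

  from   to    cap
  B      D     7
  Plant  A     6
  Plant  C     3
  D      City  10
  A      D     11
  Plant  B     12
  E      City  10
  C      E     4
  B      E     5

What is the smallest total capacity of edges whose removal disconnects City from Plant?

Augment Plant→A→D→City: bottleneck 6, flow now 6.
Augment Plant→B→D→City: bottleneck 4, flow now 10.
Augment Plant→B→E→City: bottleneck 5, flow now 15.
Augment Plant→C→E→City: bottleneck 3, flow now 18.
No augmenting path remains; maximum flow = 18.
By max-flow min-cut, the minimum cut capacity equals the max flow.
In the residual graph, reachable from Plant: {Plant, A, B, D}.
Min-cut edges: Plant→C (3), B→E (5), D→City (10); capacity 3 + 5 + 10 = 18.

18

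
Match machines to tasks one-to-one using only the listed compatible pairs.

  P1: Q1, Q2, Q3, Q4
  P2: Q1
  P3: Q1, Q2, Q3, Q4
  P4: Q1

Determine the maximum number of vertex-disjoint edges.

Unit-capacity flow: source→left, listed edges, right→sink; max matching = max flow.
Augmenting path P1→Q1 (+1); matched 1.
Augmenting path P3→Q2 (+1); matched 2.
Augmenting path P2→Q1→P1→Q3 (+1); matched 3.
No augmenting path remains; maximum matching = 3.
König certificate: {P1, P3, Q1} is a vertex cover of size 3 (every listed pair touches it), so no matching can be larger.

3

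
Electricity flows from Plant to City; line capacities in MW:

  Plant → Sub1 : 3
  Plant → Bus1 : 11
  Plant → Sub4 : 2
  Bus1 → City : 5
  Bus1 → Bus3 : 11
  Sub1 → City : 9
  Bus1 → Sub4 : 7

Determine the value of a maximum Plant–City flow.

Augment Plant→Bus1→City: bottleneck 5, flow now 5.
Augment Plant→Sub1→City: bottleneck 3, flow now 8.
No augmenting path remains; maximum flow = 8.
In the residual graph, reachable from Plant: {Plant, Bus1, Sub4, Bus3}.
Min-cut edges: Plant→Sub1 (3), Bus1→City (5); capacity 3 + 5 = 8.
This cut is saturated, so no flow can exceed 8.

8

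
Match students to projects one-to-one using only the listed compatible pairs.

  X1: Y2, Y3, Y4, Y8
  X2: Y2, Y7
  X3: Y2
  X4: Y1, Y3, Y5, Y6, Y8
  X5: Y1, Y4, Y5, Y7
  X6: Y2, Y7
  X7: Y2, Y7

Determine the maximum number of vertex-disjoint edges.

Unit-capacity flow: source→left, listed edges, right→sink; max matching = max flow.
Augmenting path X1→Y2 (+1); matched 1.
Augmenting path X2→Y7 (+1); matched 2.
Augmenting path X4→Y1 (+1); matched 3.
Augmenting path X5→Y4 (+1); matched 4.
Augmenting path X3→Y2→X1→Y3 (+1); matched 5.
No augmenting path remains; maximum matching = 5.
König certificate: {X1, X4, X5, Y2, Y7} is a vertex cover of size 5 (every listed pair touches it), so no matching can be larger.

5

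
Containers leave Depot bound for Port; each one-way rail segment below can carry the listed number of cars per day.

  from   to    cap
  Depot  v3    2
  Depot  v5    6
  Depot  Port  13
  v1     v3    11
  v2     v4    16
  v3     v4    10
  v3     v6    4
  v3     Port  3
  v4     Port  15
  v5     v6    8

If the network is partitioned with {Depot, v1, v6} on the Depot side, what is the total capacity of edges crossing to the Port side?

32

Edges leaving {Depot, v1, v6}: Depot→v3 (2), Depot→v5 (6), Depot→Port (13), v1→v3 (11).
Cut capacity = 2 + 6 + 13 + 11 = 32.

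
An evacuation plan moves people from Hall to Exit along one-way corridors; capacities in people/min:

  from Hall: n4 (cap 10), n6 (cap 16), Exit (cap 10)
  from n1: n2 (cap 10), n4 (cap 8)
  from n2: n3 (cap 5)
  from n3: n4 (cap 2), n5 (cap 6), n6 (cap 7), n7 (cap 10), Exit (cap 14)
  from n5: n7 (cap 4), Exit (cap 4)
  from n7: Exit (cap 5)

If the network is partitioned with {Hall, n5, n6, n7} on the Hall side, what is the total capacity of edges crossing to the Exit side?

Edges leaving {Hall, n5, n6, n7}: Hall→n4 (10), Hall→Exit (10), n5→Exit (4), n7→Exit (5).
Cut capacity = 10 + 10 + 4 + 5 = 29.

29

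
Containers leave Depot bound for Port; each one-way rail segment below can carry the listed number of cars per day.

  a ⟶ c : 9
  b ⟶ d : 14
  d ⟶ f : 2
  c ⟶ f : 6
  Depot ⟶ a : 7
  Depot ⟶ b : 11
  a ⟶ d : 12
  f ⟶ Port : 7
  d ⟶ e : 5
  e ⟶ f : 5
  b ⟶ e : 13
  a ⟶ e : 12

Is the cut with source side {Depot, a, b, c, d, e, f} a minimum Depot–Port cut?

Yes — it is a minimum cut (capacity 7).

Given cut capacity: 7 = 7.
Augment Depot→a→c→f→Port: bottleneck 6, flow now 6.
Augment Depot→a→d→f→Port: bottleneck 1, flow now 7.
No augmenting path remains; maximum flow = 7.
Cut capacity 7 equals the max flow, so it is a minimum cut.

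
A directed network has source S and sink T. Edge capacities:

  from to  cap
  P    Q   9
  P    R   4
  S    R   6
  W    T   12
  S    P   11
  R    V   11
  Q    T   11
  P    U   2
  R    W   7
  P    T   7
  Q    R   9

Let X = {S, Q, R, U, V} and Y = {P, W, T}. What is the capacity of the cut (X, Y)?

Edges leaving {S, Q, R, U, V}: S→P (11), Q→T (11), R→W (7).
Cut capacity = 11 + 11 + 7 = 29.

29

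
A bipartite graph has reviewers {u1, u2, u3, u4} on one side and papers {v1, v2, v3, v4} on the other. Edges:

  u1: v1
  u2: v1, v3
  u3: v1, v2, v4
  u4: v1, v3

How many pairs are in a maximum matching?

Unit-capacity flow: source→left, listed edges, right→sink; max matching = max flow.
Augmenting path u1→v1 (+1); matched 1.
Augmenting path u2→v3 (+1); matched 2.
Augmenting path u3→v2 (+1); matched 3.
No augmenting path remains; maximum matching = 3.
König certificate: {u3, v1, v3} is a vertex cover of size 3 (every listed pair touches it), so no matching can be larger.

3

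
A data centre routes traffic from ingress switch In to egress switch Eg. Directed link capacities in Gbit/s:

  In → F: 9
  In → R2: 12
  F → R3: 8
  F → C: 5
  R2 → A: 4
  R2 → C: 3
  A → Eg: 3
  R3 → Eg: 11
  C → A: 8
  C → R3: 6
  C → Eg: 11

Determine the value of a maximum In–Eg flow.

Augment In→F→R3→Eg: bottleneck 8, flow now 8.
Augment In→F→C→Eg: bottleneck 1, flow now 9.
Augment In→R2→A→Eg: bottleneck 3, flow now 12.
Augment In→R2→C→Eg: bottleneck 3, flow now 15.
No augmenting path remains; maximum flow = 15.
In the residual graph, reachable from In: {In, R2, A}.
Min-cut edges: In→F (9), R2→C (3), A→Eg (3); capacity 9 + 3 + 3 = 15.
This cut is saturated, so no flow can exceed 15.

15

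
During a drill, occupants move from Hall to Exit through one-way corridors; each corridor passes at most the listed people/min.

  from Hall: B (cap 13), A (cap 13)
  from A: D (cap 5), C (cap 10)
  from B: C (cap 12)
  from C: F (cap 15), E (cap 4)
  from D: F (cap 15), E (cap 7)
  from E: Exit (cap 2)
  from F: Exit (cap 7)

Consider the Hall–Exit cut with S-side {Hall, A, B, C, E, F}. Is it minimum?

Given cut capacity: 5 + 2 + 7 = 14.
Augment Hall→A→C→E→Exit: bottleneck 2, flow now 2.
Augment Hall→A→C→F→Exit: bottleneck 7, flow now 9.
No augmenting path remains; maximum flow = 9.
In the residual graph, reachable from Hall: {Hall, A, B, C, D, E, F}.
Min-cut edges: E→Exit (2), F→Exit (7); capacity 2 + 7 = 9.
Cut capacity 14 exceeds the max flow 9, so it is not minimum.

No — its capacity is 14, but the minimum cut has capacity 9.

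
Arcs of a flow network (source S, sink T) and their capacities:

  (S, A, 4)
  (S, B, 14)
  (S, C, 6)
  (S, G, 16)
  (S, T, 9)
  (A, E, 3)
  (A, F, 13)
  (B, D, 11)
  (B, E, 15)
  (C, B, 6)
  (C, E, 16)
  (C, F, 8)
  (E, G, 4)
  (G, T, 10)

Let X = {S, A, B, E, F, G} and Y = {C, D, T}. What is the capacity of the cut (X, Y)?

Edges leaving {S, A, B, E, F, G}: S→C (6), S→T (9), B→D (11), G→T (10).
Cut capacity = 6 + 9 + 11 + 10 = 36.

36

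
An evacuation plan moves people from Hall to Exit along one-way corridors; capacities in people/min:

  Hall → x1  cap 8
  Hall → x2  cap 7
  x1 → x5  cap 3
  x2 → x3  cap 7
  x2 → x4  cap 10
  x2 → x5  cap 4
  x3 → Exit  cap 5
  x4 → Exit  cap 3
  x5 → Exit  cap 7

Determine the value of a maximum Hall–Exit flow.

Augment Hall→x1→x5→Exit: bottleneck 3, flow now 3.
Augment Hall→x2→x3→Exit: bottleneck 5, flow now 8.
Augment Hall→x2→x4→Exit: bottleneck 2, flow now 10.
No augmenting path remains; maximum flow = 10.
In the residual graph, reachable from Hall: {Hall, x1}.
Min-cut edges: Hall→x2 (7), x1→x5 (3); capacity 7 + 3 = 10.
This cut is saturated, so no flow can exceed 10.

10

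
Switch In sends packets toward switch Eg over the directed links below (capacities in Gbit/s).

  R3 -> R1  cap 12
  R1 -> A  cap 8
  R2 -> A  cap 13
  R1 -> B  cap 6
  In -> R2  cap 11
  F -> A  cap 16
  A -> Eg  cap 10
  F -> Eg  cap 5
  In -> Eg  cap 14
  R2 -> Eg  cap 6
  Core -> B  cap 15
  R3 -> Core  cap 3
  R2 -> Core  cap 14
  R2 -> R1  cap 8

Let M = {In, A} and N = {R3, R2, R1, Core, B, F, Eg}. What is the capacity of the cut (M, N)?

Edges leaving {In, A}: In→R2 (11), In→Eg (14), A→Eg (10).
Cut capacity = 11 + 14 + 10 = 35.

35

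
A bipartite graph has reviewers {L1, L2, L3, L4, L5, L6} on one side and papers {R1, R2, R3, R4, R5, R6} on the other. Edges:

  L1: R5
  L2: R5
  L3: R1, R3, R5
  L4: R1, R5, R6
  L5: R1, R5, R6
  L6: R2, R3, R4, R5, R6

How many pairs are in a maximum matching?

5

Unit-capacity flow: source→left, listed edges, right→sink; max matching = max flow.
Augmenting path L1→R5 (+1); matched 1.
Augmenting path L3→R1 (+1); matched 2.
Augmenting path L4→R6 (+1); matched 3.
Augmenting path L6→R2 (+1); matched 4.
Augmenting path L5→R1→L3→R3 (+1); matched 5.
No augmenting path remains; maximum matching = 5.
König certificate: {L3, L4, L5, L6, R5} is a vertex cover of size 5 (every listed pair touches it), so no matching can be larger.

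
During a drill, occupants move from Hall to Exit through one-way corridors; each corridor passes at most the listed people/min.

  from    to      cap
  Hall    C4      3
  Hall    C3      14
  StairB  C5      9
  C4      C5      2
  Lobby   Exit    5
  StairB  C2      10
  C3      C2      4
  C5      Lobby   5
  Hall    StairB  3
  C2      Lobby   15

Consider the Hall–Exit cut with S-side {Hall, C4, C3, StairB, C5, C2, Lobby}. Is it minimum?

Yes — it is a minimum cut (capacity 5).

Given cut capacity: 5 = 5.
Augment Hall→C4→C5→Lobby→Exit: bottleneck 2, flow now 2.
Augment Hall→C3→C2→Lobby→Exit: bottleneck 3, flow now 5.
No augmenting path remains; maximum flow = 5.
Cut capacity 5 equals the max flow, so it is a minimum cut.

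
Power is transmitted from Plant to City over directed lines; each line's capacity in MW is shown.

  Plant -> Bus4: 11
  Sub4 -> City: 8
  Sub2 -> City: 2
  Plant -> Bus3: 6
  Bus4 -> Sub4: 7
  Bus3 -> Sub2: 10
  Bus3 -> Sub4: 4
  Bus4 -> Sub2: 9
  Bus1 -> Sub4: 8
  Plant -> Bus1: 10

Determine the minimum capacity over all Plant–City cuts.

10

Augment Plant→Bus4→Sub2→City: bottleneck 2, flow now 2.
Augment Plant→Bus4→Sub4→City: bottleneck 7, flow now 9.
Augment Plant→Bus3→Sub4→City: bottleneck 1, flow now 10.
No augmenting path remains; maximum flow = 10.
By max-flow min-cut, the minimum cut capacity equals the max flow.
In the residual graph, reachable from Plant: {Plant, Bus4, Bus3, Bus1, Sub2, Sub4}.
Min-cut edges: Sub2→City (2), Sub4→City (8); capacity 2 + 8 = 10.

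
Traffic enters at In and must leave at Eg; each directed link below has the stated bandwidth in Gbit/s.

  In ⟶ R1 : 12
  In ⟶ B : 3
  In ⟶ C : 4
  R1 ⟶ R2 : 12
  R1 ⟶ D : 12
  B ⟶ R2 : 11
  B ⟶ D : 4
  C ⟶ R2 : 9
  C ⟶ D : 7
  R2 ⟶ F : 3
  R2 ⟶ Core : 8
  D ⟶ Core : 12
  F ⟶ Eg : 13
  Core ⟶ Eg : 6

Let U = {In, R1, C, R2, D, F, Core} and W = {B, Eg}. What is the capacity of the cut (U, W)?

Edges leaving {In, R1, C, R2, D, F, Core}: In→B (3), F→Eg (13), Core→Eg (6).
Cut capacity = 3 + 13 + 6 = 22.

22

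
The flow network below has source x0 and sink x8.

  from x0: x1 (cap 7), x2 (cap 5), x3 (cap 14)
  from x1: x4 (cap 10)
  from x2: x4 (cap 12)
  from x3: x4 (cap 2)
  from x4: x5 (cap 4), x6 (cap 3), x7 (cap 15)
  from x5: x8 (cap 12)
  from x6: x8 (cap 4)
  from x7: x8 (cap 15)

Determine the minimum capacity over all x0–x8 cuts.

14

Augment x0→x1→x4→x5→x8: bottleneck 4, flow now 4.
Augment x0→x1→x4→x6→x8: bottleneck 3, flow now 7.
Augment x0→x2→x4→x7→x8: bottleneck 5, flow now 12.
Augment x0→x3→x4→x7→x8: bottleneck 2, flow now 14.
No augmenting path remains; maximum flow = 14.
By max-flow min-cut, the minimum cut capacity equals the max flow.
In the residual graph, reachable from x0: {x0, x3}.
Min-cut edges: x0→x1 (7), x0→x2 (5), x3→x4 (2); capacity 7 + 5 + 2 = 14.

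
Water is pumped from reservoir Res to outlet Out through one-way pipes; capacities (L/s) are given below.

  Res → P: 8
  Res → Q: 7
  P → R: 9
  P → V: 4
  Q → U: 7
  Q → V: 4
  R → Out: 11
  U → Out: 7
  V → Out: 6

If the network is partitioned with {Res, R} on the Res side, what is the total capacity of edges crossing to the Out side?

Edges leaving {Res, R}: Res→P (8), Res→Q (7), R→Out (11).
Cut capacity = 8 + 7 + 11 = 26.

26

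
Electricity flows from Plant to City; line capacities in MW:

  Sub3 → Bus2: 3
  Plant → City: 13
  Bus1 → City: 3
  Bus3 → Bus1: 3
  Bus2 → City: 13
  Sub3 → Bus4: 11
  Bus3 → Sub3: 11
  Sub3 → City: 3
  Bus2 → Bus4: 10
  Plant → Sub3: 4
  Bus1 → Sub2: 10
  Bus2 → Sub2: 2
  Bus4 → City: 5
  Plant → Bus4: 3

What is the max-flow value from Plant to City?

20

Augment Plant→City: bottleneck 13, flow now 13.
Augment Plant→Sub3→City: bottleneck 3, flow now 16.
Augment Plant→Bus4→City: bottleneck 3, flow now 19.
Augment Plant→Sub3→Bus2→City: bottleneck 1, flow now 20.
No augmenting path remains; maximum flow = 20.
In the residual graph, reachable from Plant: {Plant}.
Min-cut edges: Plant→Sub3 (4), Plant→Bus4 (3), Plant→City (13); capacity 4 + 3 + 13 = 20.
This cut is saturated, so no flow can exceed 20.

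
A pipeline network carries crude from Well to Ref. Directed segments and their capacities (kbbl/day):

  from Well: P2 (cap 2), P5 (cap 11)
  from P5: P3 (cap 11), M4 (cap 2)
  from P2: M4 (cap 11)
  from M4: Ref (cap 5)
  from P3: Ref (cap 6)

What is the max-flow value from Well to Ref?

10

Augment Well→P5→M4→Ref: bottleneck 2, flow now 2.
Augment Well→P5→P3→Ref: bottleneck 6, flow now 8.
Augment Well→P2→M4→Ref: bottleneck 2, flow now 10.
No augmenting path remains; maximum flow = 10.
In the residual graph, reachable from Well: {Well, P5, P3}.
Min-cut edges: Well→P2 (2), P5→M4 (2), P3→Ref (6); capacity 2 + 2 + 6 = 10.
This cut is saturated, so no flow can exceed 10.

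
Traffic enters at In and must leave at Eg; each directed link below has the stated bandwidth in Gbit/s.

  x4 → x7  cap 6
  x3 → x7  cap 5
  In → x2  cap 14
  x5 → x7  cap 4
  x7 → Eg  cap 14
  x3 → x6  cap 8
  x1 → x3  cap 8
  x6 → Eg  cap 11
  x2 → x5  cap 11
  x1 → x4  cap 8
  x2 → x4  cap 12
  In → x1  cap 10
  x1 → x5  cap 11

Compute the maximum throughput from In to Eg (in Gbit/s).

Augment In→x1→x3→x6→Eg: bottleneck 8, flow now 8.
Augment In→x1→x4→x7→Eg: bottleneck 2, flow now 10.
Augment In→x2→x4→x7→Eg: bottleneck 4, flow now 14.
Augment In→x2→x5→x7→Eg: bottleneck 4, flow now 18.
No augmenting path remains; maximum flow = 18.
In the residual graph, reachable from In: {In, x1, x2, x4, x5}.
Min-cut edges: x1→x3 (8), x4→x7 (6), x5→x7 (4); capacity 8 + 6 + 4 = 18.
This cut is saturated, so no flow can exceed 18.

18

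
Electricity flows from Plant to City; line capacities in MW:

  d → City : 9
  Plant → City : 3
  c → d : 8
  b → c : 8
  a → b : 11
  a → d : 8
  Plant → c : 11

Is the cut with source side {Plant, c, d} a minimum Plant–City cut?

Given cut capacity: 3 + 9 = 12.
Augment Plant→City: bottleneck 3, flow now 3.
Augment Plant→c→d→City: bottleneck 8, flow now 11.
No augmenting path remains; maximum flow = 11.
In the residual graph, reachable from Plant: {Plant, c}.
Min-cut edges: Plant→City (3), c→d (8); capacity 3 + 8 = 11.
Cut capacity 12 exceeds the max flow 11, so it is not minimum.

No — its capacity is 12, but the minimum cut has capacity 11.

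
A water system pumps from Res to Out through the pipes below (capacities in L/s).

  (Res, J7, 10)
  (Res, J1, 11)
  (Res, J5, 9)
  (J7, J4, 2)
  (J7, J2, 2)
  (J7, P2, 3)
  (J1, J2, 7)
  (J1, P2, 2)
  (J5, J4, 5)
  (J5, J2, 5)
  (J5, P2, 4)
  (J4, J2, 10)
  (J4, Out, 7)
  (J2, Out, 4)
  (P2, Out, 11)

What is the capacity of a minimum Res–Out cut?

20

Augment Res→J7→J4→Out: bottleneck 2, flow now 2.
Augment Res→J7→J2→Out: bottleneck 2, flow now 4.
Augment Res→J7→P2→Out: bottleneck 3, flow now 7.
Augment Res→J1→J2→Out: bottleneck 2, flow now 9.
Augment Res→J1→P2→Out: bottleneck 2, flow now 11.
Augment Res→J5→J4→Out: bottleneck 5, flow now 16.
Augment Res→J5→P2→Out: bottleneck 4, flow now 20.
No augmenting path remains; maximum flow = 20.
By max-flow min-cut, the minimum cut capacity equals the max flow.
In the residual graph, reachable from Res: {Res, J7, J1, J2}.
Min-cut edges: Res→J5 (9), J7→J4 (2), J7→P2 (3), J1→P2 (2), J2→Out (4); capacity 9 + 2 + 3 + 2 + 4 = 20.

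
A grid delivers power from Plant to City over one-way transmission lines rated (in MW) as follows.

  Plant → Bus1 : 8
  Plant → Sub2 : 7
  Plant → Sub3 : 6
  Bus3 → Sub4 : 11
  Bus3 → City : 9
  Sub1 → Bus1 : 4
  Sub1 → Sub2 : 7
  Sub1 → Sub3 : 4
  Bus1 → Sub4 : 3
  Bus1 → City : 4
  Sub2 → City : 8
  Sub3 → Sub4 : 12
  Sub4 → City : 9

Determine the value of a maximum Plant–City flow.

20

Augment Plant→Bus1→City: bottleneck 4, flow now 4.
Augment Plant→Sub2→City: bottleneck 7, flow now 11.
Augment Plant→Bus1→Sub4→City: bottleneck 3, flow now 14.
Augment Plant→Sub3→Sub4→City: bottleneck 6, flow now 20.
No augmenting path remains; maximum flow = 20.
In the residual graph, reachable from Plant: {Plant, Bus1}.
Min-cut edges: Plant→Sub2 (7), Plant→Sub3 (6), Bus1→Sub4 (3), Bus1→City (4); capacity 7 + 6 + 3 + 4 = 20.
This cut is saturated, so no flow can exceed 20.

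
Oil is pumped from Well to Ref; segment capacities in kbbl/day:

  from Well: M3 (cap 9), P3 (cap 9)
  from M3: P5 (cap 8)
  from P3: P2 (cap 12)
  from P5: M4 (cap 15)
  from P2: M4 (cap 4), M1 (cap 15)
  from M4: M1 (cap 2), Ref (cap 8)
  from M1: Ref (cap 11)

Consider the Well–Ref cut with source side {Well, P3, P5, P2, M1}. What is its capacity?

Edges leaving {Well, P3, P5, P2, M1}: Well→M3 (9), P5→M4 (15), P2→M4 (4), M1→Ref (11).
Cut capacity = 9 + 15 + 4 + 11 = 39.

39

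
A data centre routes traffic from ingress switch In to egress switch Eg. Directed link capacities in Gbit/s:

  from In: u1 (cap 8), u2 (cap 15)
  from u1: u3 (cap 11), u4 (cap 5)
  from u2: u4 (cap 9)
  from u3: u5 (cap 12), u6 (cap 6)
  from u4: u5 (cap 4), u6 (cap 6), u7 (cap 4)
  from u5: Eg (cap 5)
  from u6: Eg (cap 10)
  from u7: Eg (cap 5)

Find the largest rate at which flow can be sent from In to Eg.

17

Augment In→u1→u3→u5→Eg: bottleneck 5, flow now 5.
Augment In→u1→u3→u6→Eg: bottleneck 3, flow now 8.
Augment In→u2→u4→u6→Eg: bottleneck 6, flow now 14.
Augment In→u2→u4→u7→Eg: bottleneck 3, flow now 17.
No augmenting path remains; maximum flow = 17.
In the residual graph, reachable from In: {In, u2}.
Min-cut edges: In→u1 (8), u2→u4 (9); capacity 8 + 9 = 17.
This cut is saturated, so no flow can exceed 17.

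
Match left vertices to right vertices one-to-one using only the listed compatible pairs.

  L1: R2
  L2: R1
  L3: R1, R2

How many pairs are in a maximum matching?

2

Unit-capacity flow: source→left, listed edges, right→sink; max matching = max flow.
Augmenting path L1→R2 (+1); matched 1.
Augmenting path L2→R1 (+1); matched 2.
No augmenting path remains; maximum matching = 2.
König certificate: {R1, R2} is a vertex cover of size 2 (every listed pair touches it), so no matching can be larger.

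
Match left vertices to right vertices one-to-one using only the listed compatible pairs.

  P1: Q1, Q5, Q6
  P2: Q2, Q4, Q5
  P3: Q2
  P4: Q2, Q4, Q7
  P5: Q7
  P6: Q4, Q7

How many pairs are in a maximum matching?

Unit-capacity flow: source→left, listed edges, right→sink; max matching = max flow.
Augmenting path P1→Q1 (+1); matched 1.
Augmenting path P2→Q2 (+1); matched 2.
Augmenting path P4→Q4 (+1); matched 3.
Augmenting path P5→Q7 (+1); matched 4.
Augmenting path P3→Q2→P2→Q5 (+1); matched 5.
No augmenting path remains; maximum matching = 5.
König certificate: {P1, P2, Q2, Q4, Q7} is a vertex cover of size 5 (every listed pair touches it), so no matching can be larger.

5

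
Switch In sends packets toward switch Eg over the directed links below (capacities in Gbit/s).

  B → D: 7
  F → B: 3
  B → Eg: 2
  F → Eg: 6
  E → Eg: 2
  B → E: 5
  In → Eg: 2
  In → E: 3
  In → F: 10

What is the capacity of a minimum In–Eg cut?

12

Augment In→Eg: bottleneck 2, flow now 2.
Augment In→F→Eg: bottleneck 6, flow now 8.
Augment In→E→Eg: bottleneck 2, flow now 10.
Augment In→F→B→Eg: bottleneck 2, flow now 12.
No augmenting path remains; maximum flow = 12.
By max-flow min-cut, the minimum cut capacity equals the max flow.
In the residual graph, reachable from In: {In, F, B, D, E}.
Min-cut edges: In→Eg (2), F→Eg (6), B→Eg (2), E→Eg (2); capacity 2 + 6 + 2 + 2 = 12.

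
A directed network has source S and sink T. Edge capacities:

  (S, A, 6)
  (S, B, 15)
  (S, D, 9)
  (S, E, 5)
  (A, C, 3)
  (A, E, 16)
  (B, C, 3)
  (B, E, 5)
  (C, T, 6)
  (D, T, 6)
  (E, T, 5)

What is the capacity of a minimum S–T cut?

Augment S→D→T: bottleneck 6, flow now 6.
Augment S→E→T: bottleneck 5, flow now 11.
Augment S→A→C→T: bottleneck 3, flow now 14.
Augment S→B→C→T: bottleneck 3, flow now 17.
No augmenting path remains; maximum flow = 17.
By max-flow min-cut, the minimum cut capacity equals the max flow.
In the residual graph, reachable from S: {S, A, B, D, E}.
Min-cut edges: A→C (3), B→C (3), D→T (6), E→T (5); capacity 3 + 3 + 6 + 5 = 17.

17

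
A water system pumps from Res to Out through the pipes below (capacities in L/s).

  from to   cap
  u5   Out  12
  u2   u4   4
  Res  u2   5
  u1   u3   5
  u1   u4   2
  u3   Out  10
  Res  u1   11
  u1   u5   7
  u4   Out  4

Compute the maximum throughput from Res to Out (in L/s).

15

Augment Res→u1→u3→Out: bottleneck 5, flow now 5.
Augment Res→u1→u4→Out: bottleneck 2, flow now 7.
Augment Res→u1→u5→Out: bottleneck 4, flow now 11.
Augment Res→u2→u4→Out: bottleneck 2, flow now 13.
Augment Res→u2→u4→u1→u5→Out: bottleneck 2, flow now 15. (uses reverse residual edge)
No augmenting path remains; maximum flow = 15.
In the residual graph, reachable from Res: {Res, u2}.
Min-cut edges: Res→u1 (11), u2→u4 (4); capacity 11 + 4 = 15.
This cut is saturated, so no flow can exceed 15.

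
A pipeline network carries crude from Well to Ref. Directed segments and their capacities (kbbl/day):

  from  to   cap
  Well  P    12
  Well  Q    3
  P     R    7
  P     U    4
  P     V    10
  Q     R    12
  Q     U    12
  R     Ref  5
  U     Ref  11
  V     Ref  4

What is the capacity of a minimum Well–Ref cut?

15

Augment Well→P→R→Ref: bottleneck 5, flow now 5.
Augment Well→P→U→Ref: bottleneck 4, flow now 9.
Augment Well→P→V→Ref: bottleneck 3, flow now 12.
Augment Well→Q→U→Ref: bottleneck 3, flow now 15.
No augmenting path remains; maximum flow = 15.
By max-flow min-cut, the minimum cut capacity equals the max flow.
In the residual graph, reachable from Well: {Well}.
Min-cut edges: Well→P (12), Well→Q (3); capacity 12 + 3 = 15.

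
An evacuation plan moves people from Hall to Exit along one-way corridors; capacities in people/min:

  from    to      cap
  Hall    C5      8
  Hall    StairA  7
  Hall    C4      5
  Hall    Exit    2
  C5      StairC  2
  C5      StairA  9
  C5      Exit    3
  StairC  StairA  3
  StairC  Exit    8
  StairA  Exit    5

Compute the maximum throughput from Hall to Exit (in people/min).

12

Augment Hall→Exit: bottleneck 2, flow now 2.
Augment Hall→C5→Exit: bottleneck 3, flow now 5.
Augment Hall→StairA→Exit: bottleneck 5, flow now 10.
Augment Hall→C5→StairC→Exit: bottleneck 2, flow now 12.
No augmenting path remains; maximum flow = 12.
In the residual graph, reachable from Hall: {Hall, C5, StairA, C4}.
Min-cut edges: Hall→Exit (2), C5→StairC (2), C5→Exit (3), StairA→Exit (5); capacity 2 + 2 + 3 + 5 = 12.
This cut is saturated, so no flow can exceed 12.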